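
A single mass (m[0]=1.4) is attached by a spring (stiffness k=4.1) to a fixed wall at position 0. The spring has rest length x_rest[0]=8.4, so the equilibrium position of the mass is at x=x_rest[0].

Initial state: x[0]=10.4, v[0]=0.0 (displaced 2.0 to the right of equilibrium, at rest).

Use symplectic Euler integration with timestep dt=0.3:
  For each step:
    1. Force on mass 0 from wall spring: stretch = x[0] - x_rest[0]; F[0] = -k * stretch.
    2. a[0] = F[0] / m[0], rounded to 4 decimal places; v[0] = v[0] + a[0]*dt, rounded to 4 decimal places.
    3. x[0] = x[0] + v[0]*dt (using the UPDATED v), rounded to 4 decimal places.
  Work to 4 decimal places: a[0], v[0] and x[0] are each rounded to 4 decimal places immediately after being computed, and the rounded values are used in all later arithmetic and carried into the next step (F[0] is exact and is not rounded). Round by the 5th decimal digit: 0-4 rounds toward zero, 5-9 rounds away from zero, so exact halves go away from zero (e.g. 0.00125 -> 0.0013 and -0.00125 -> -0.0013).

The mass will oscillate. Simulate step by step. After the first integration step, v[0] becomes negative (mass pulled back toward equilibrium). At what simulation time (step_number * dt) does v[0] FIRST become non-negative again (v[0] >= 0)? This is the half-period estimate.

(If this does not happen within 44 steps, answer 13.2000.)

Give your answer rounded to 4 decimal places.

Step 0: x=[10.4000] v=[0.0000]
Step 1: x=[9.8729] v=[-1.7571]
Step 2: x=[8.9575] v=[-3.0512]
Step 3: x=[7.8952] v=[-3.5410]
Step 4: x=[6.9660] v=[-3.0975]
Step 5: x=[6.4147] v=[-1.8376]
Step 6: x=[6.3867] v=[-0.0934]
Step 7: x=[6.8893] v=[1.6754]
First v>=0 after going negative at step 7, time=2.1000

Answer: 2.1000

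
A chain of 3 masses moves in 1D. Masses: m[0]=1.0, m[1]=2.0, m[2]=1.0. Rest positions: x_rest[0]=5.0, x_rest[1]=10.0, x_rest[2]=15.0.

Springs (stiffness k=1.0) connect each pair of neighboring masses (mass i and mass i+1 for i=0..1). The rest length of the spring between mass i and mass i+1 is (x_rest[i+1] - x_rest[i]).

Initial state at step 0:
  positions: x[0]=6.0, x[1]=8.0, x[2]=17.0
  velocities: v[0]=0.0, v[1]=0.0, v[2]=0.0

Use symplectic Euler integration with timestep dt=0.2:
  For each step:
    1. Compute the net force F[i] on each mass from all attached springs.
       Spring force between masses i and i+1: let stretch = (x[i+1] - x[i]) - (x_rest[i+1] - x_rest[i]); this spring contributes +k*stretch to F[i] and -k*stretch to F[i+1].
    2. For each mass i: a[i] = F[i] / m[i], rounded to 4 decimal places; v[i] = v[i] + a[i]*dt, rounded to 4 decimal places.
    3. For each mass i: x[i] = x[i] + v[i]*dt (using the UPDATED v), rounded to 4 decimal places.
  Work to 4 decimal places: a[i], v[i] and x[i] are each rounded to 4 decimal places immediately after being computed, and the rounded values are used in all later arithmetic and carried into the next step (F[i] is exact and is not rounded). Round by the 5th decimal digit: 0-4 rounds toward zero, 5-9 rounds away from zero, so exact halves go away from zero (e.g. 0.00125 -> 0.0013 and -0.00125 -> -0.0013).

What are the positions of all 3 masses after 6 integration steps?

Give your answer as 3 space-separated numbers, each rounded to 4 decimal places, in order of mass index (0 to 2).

Step 0: x=[6.0000 8.0000 17.0000] v=[0.0000 0.0000 0.0000]
Step 1: x=[5.8800 8.1400 16.8400] v=[-0.6000 0.7000 -0.8000]
Step 2: x=[5.6504 8.4088 16.5320] v=[-1.1480 1.3440 -1.5400]
Step 3: x=[5.3311 8.7849 16.0991] v=[-1.5963 1.8805 -2.1646]
Step 4: x=[4.9500 9.2382 15.5736] v=[-1.9055 2.2665 -2.6274]
Step 5: x=[4.5404 9.7324 14.9947] v=[-2.0479 2.4712 -2.8945]
Step 6: x=[4.1385 10.2280 14.4053] v=[-2.0095 2.4782 -2.9470]

Answer: 4.1385 10.2280 14.4053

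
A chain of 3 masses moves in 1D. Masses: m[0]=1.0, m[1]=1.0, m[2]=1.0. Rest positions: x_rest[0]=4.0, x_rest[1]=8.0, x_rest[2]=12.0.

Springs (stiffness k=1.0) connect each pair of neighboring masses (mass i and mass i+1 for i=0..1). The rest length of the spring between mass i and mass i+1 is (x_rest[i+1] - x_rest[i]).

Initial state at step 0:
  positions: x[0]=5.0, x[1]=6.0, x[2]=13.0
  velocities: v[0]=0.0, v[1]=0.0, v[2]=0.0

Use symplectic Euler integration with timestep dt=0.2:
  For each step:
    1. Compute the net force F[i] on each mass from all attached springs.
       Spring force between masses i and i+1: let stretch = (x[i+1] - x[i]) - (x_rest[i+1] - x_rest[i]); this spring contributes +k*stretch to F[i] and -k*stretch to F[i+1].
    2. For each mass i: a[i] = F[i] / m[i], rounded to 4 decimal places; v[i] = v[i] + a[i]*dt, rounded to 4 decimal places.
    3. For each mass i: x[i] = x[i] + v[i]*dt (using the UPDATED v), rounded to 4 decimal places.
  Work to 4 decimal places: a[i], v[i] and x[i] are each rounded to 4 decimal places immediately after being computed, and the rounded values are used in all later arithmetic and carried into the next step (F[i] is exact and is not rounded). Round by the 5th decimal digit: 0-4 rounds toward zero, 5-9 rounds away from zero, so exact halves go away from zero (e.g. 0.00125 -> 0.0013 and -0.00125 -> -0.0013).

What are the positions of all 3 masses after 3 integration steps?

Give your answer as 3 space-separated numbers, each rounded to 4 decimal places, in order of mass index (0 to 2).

Answer: 4.3503 7.2995 12.3503

Derivation:
Step 0: x=[5.0000 6.0000 13.0000] v=[0.0000 0.0000 0.0000]
Step 1: x=[4.8800 6.2400 12.8800] v=[-0.6000 1.2000 -0.6000]
Step 2: x=[4.6544 6.6912 12.6544] v=[-1.1280 2.2560 -1.1280]
Step 3: x=[4.3503 7.2995 12.3503] v=[-1.5206 3.0413 -1.5206]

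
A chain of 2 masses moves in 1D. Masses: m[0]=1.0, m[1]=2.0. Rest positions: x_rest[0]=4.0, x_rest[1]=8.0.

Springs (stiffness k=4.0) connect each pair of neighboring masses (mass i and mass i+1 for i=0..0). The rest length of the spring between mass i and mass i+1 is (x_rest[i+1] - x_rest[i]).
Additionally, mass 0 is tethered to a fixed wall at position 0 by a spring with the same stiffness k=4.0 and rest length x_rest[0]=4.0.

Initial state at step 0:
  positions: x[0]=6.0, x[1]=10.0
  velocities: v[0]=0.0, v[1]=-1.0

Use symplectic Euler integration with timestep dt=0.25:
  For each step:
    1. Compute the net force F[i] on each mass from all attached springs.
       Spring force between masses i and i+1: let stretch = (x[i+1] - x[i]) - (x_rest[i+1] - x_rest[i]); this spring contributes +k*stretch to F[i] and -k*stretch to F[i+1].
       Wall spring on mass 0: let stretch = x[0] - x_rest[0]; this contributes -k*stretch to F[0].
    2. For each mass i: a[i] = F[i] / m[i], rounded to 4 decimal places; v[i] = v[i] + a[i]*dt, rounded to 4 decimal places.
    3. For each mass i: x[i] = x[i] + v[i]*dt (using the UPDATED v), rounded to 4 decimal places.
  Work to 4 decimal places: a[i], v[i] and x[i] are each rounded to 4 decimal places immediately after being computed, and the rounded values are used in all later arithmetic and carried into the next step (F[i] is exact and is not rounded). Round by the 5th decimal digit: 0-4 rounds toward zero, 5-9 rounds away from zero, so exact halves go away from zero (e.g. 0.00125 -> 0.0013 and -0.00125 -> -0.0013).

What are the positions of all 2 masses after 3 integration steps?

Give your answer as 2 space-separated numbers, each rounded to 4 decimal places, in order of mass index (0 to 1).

Answer: 3.8985 9.0899

Derivation:
Step 0: x=[6.0000 10.0000] v=[0.0000 -1.0000]
Step 1: x=[5.5000 9.7500] v=[-2.0000 -1.0000]
Step 2: x=[4.6875 9.4688] v=[-3.2500 -1.1250]
Step 3: x=[3.8985 9.0899] v=[-3.1562 -1.5157]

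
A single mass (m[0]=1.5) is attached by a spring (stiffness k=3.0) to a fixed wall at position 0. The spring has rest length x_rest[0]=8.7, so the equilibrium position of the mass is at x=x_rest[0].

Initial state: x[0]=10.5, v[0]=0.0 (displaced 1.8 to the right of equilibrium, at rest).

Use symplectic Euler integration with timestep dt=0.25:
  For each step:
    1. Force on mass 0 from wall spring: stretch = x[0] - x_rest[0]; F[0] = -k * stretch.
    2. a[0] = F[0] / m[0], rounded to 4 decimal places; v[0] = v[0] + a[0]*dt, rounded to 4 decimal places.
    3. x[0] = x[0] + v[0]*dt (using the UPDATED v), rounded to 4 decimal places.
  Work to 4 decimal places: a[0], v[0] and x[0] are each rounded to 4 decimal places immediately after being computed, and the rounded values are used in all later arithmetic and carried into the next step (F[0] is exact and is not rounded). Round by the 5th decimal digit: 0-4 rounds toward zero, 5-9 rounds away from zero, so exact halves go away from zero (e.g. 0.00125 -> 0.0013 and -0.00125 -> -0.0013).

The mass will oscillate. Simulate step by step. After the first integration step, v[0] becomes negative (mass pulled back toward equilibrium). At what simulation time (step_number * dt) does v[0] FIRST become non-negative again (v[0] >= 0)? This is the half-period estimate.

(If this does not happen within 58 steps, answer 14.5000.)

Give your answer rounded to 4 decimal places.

Answer: 2.2500

Derivation:
Step 0: x=[10.5000] v=[0.0000]
Step 1: x=[10.2750] v=[-0.9000]
Step 2: x=[9.8531] v=[-1.6875]
Step 3: x=[9.2871] v=[-2.2641]
Step 4: x=[8.6477] v=[-2.5577]
Step 5: x=[8.0148] v=[-2.5316]
Step 6: x=[7.4676] v=[-2.1890]
Step 7: x=[7.0744] v=[-1.5728]
Step 8: x=[6.8844] v=[-0.7600]
Step 9: x=[6.9214] v=[0.1478]
First v>=0 after going negative at step 9, time=2.2500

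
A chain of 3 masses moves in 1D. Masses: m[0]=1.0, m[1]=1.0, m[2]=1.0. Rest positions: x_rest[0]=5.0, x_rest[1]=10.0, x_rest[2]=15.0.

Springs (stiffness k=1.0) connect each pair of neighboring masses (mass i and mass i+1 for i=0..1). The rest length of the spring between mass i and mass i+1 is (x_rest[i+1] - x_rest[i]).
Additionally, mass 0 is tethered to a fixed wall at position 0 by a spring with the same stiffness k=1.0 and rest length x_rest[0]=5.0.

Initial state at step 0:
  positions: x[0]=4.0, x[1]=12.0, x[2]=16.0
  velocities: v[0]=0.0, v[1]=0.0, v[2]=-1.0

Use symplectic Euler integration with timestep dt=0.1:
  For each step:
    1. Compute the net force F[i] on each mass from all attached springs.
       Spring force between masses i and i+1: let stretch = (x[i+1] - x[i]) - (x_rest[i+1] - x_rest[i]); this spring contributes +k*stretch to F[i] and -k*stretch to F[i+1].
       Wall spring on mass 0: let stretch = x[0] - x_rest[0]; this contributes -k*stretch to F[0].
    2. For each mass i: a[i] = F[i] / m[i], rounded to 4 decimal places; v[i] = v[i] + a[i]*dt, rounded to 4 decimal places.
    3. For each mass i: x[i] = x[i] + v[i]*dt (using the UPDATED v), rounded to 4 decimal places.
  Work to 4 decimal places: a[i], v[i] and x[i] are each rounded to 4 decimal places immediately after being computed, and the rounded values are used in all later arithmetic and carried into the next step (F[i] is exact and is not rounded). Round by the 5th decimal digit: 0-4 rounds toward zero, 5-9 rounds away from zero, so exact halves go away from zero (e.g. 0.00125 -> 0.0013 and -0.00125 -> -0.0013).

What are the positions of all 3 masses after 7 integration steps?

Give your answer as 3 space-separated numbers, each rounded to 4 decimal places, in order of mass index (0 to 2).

Answer: 4.9752 10.9828 15.5742

Derivation:
Step 0: x=[4.0000 12.0000 16.0000] v=[0.0000 0.0000 -1.0000]
Step 1: x=[4.0400 11.9600 15.9100] v=[0.4000 -0.4000 -0.9000]
Step 2: x=[4.1188 11.8803 15.8305] v=[0.7880 -0.7970 -0.7950]
Step 3: x=[4.2340 11.7625 15.7615] v=[1.1523 -1.1781 -0.6900]
Step 4: x=[4.3822 11.6094 15.7025] v=[1.4818 -1.5311 -0.5899]
Step 5: x=[4.5588 11.4250 15.6526] v=[1.7663 -1.8445 -0.4992]
Step 6: x=[4.7585 11.2142 15.6104] v=[1.9970 -2.1084 -0.4220]
Step 7: x=[4.9752 10.9828 15.5742] v=[2.1667 -2.3144 -0.3616]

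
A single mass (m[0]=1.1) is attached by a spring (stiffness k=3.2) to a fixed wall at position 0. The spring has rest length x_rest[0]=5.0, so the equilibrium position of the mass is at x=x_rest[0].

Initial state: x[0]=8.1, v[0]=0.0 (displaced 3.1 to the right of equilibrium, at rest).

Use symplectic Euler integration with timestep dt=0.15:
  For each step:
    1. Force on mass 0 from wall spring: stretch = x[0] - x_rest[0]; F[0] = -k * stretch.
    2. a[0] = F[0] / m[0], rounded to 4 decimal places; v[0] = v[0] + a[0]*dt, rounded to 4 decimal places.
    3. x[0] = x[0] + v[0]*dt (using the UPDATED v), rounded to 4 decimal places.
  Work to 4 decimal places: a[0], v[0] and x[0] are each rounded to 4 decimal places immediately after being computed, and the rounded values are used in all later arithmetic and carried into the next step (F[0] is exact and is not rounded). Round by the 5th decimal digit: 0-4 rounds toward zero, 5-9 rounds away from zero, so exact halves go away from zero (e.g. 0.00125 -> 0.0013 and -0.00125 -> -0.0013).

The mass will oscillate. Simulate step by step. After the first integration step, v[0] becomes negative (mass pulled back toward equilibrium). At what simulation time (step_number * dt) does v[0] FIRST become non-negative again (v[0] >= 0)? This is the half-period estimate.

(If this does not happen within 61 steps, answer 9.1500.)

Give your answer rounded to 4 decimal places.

Answer: 1.9500

Derivation:
Step 0: x=[8.1000] v=[0.0000]
Step 1: x=[7.8971] v=[-1.3527]
Step 2: x=[7.5046] v=[-2.6169]
Step 3: x=[6.9481] v=[-3.7098]
Step 4: x=[6.2641] v=[-4.5599]
Step 5: x=[5.4974] v=[-5.1115]
Step 6: x=[4.6981] v=[-5.3286]
Step 7: x=[3.9186] v=[-5.1969]
Step 8: x=[3.2099] v=[-4.7250]
Step 9: x=[2.6183] v=[-3.9439]
Step 10: x=[2.1826] v=[-2.9046]
Step 11: x=[1.9313] v=[-1.6752]
Step 12: x=[1.8809] v=[-0.3361]
Step 13: x=[2.0347] v=[1.0250]
First v>=0 after going negative at step 13, time=1.9500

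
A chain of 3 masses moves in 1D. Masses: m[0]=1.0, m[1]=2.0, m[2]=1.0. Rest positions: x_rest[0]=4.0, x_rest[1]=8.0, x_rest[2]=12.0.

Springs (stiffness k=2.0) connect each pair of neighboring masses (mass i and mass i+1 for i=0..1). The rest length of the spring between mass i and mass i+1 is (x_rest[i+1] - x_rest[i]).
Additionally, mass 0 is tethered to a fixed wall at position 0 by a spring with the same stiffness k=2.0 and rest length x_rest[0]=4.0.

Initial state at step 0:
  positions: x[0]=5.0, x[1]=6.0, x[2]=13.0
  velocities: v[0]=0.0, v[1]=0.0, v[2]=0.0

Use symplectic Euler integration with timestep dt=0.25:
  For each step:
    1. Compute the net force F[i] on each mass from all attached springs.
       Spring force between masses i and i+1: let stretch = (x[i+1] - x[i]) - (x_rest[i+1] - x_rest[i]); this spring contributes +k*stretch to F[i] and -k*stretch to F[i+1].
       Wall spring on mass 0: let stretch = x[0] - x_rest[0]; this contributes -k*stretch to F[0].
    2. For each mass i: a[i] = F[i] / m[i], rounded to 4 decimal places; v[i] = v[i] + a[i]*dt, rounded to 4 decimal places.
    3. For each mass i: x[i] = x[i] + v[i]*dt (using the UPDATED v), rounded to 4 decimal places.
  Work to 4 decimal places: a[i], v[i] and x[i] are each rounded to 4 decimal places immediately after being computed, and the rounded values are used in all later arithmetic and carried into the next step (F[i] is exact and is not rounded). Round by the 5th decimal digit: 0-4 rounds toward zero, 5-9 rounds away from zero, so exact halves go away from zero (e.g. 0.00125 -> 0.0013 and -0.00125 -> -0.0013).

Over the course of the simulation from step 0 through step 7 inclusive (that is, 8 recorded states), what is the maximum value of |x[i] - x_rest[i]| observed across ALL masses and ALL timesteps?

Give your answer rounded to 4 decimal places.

Step 0: x=[5.0000 6.0000 13.0000] v=[0.0000 0.0000 0.0000]
Step 1: x=[4.5000 6.3750 12.6250] v=[-2.0000 1.5000 -1.5000]
Step 2: x=[3.6719 7.0235 11.9688] v=[-3.3125 2.5938 -2.6250]
Step 3: x=[2.8037 7.7716 11.1944] v=[-3.4727 2.9922 -3.0977]
Step 4: x=[2.2061 8.4231 10.4921] v=[-2.3906 2.6059 -2.8091]
Step 5: x=[2.1098 8.8153 10.0312] v=[-0.3852 1.5689 -1.8436]
Step 6: x=[2.5880 8.8644 9.9183] v=[1.9127 0.1965 -0.4516]
Step 7: x=[3.5272 8.5871 10.1737] v=[3.7569 -1.1091 1.0215]
Max displacement = 2.0817

Answer: 2.0817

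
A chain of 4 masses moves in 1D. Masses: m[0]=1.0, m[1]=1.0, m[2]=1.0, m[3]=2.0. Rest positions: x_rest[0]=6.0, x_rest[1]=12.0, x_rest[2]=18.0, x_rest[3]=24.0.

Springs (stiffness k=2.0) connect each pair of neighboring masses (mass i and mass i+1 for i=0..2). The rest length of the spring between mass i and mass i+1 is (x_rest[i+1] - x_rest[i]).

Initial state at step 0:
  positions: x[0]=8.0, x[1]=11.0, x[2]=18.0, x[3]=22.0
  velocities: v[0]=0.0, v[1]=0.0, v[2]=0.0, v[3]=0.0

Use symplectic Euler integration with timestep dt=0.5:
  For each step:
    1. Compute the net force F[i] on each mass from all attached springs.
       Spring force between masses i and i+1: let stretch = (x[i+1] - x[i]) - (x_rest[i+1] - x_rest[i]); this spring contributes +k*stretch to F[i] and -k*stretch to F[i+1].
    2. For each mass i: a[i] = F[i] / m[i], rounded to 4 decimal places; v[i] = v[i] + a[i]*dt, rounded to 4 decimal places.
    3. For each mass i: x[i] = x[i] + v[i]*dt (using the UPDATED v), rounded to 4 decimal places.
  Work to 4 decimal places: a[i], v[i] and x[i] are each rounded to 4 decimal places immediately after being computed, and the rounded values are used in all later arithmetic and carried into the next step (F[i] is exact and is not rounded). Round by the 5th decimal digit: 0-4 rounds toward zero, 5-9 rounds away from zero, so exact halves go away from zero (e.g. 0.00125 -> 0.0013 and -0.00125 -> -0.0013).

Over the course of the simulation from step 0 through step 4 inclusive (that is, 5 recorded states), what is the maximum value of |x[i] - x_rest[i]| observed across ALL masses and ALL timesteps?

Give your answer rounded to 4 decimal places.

Answer: 2.6875

Derivation:
Step 0: x=[8.0000 11.0000 18.0000 22.0000] v=[0.0000 0.0000 0.0000 0.0000]
Step 1: x=[6.5000 13.0000 16.5000 22.5000] v=[-3.0000 4.0000 -3.0000 1.0000]
Step 2: x=[5.2500 13.5000 16.2500 23.0000] v=[-2.5000 1.0000 -0.5000 1.0000]
Step 3: x=[5.1250 11.2500 18.0000 23.3125] v=[-0.2500 -4.5000 3.5000 0.6250]
Step 4: x=[5.0625 9.3125 19.0313 23.7969] v=[-0.1250 -3.8750 2.0625 0.9688]
Max displacement = 2.6875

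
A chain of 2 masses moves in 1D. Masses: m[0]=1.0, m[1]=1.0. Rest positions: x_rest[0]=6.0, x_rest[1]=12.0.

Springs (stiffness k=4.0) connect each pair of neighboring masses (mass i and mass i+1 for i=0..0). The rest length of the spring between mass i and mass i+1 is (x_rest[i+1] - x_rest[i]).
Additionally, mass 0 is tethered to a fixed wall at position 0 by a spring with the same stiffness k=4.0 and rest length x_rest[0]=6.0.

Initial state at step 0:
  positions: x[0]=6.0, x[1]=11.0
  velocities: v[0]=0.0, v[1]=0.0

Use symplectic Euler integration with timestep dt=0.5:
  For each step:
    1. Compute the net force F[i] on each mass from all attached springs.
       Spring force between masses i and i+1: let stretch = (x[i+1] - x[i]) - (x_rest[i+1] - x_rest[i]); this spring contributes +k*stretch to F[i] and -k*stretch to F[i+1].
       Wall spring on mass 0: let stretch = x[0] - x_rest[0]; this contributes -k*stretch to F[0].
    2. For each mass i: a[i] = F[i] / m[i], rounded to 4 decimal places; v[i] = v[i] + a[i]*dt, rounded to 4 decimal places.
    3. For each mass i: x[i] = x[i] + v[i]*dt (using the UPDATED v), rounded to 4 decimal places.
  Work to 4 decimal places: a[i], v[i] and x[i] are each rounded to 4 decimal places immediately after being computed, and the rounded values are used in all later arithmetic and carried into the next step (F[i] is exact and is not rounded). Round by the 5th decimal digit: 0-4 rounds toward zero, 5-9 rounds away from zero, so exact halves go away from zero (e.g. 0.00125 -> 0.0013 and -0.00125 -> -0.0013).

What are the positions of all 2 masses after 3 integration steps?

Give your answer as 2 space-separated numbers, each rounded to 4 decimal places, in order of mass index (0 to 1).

Answer: 7.0000 12.0000

Derivation:
Step 0: x=[6.0000 11.0000] v=[0.0000 0.0000]
Step 1: x=[5.0000 12.0000] v=[-2.0000 2.0000]
Step 2: x=[6.0000 12.0000] v=[2.0000 0.0000]
Step 3: x=[7.0000 12.0000] v=[2.0000 0.0000]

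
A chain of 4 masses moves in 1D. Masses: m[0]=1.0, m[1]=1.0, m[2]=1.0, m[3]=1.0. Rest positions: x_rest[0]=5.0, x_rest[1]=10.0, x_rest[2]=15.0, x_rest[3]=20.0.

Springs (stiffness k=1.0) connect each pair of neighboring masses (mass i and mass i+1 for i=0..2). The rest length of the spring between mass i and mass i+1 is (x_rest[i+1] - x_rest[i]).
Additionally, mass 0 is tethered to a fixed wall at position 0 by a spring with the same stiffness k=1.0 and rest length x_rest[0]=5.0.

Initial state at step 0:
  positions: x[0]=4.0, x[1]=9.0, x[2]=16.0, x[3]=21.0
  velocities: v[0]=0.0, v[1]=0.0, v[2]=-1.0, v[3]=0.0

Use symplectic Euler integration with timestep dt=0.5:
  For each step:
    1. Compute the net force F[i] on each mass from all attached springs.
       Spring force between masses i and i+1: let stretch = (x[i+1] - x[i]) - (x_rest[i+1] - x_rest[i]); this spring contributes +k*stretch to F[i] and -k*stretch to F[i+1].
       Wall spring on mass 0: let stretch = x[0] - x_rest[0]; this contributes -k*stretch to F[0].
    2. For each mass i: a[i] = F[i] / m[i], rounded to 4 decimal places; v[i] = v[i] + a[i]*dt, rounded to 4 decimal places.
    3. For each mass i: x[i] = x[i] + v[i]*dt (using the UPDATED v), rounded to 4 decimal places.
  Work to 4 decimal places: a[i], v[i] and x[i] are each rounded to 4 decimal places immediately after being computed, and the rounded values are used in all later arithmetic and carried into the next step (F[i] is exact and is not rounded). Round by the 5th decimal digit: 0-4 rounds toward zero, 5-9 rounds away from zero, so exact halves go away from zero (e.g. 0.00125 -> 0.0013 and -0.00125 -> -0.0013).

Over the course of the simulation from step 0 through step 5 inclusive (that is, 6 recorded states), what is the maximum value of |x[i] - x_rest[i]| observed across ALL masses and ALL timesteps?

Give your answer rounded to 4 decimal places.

Answer: 1.7763

Derivation:
Step 0: x=[4.0000 9.0000 16.0000 21.0000] v=[0.0000 0.0000 -1.0000 0.0000]
Step 1: x=[4.2500 9.5000 15.0000 21.0000] v=[0.5000 1.0000 -2.0000 0.0000]
Step 2: x=[4.7500 10.0625 14.1250 20.7500] v=[1.0000 1.1250 -1.7500 -0.5000]
Step 3: x=[5.3907 10.3125 13.8906 20.0938] v=[1.2813 0.5000 -0.4688 -1.3125]
Step 4: x=[5.9142 10.2266 14.3125 19.1368] v=[1.0469 -0.1719 0.8438 -1.9141]
Step 5: x=[6.0372 10.0840 14.9190 18.2237] v=[0.2460 -0.2852 1.2130 -1.8263]
Max displacement = 1.7763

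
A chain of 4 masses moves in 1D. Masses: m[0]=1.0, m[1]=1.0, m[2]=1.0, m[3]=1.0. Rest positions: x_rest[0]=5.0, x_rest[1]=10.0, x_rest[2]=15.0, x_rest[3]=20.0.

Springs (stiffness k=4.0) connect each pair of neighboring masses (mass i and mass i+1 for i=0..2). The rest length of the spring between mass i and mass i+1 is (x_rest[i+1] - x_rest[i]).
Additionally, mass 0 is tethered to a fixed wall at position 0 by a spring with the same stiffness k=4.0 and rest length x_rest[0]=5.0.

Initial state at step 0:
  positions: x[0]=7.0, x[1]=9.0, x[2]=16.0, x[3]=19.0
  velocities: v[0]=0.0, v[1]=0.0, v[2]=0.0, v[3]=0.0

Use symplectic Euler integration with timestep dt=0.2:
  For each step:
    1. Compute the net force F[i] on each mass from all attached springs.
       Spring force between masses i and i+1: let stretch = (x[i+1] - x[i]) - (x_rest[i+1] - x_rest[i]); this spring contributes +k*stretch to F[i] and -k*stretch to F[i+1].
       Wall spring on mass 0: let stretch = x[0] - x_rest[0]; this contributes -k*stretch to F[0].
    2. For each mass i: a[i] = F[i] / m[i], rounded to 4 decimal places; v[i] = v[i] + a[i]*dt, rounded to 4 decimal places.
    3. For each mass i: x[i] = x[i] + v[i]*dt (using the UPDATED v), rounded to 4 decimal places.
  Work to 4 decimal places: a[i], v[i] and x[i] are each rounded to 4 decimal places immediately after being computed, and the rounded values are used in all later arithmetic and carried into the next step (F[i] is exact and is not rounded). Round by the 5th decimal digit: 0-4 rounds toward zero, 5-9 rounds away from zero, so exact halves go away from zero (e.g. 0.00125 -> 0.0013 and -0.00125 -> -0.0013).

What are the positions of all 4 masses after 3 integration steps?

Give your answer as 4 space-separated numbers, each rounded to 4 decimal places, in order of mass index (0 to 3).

Answer: 3.9193 11.6465 13.8547 20.2380

Derivation:
Step 0: x=[7.0000 9.0000 16.0000 19.0000] v=[0.0000 0.0000 0.0000 0.0000]
Step 1: x=[6.2000 9.8000 15.3600 19.3200] v=[-4.0000 4.0000 -3.2000 1.6000]
Step 2: x=[4.9840 10.9136 14.4640 19.8064] v=[-6.0800 5.5680 -4.4800 2.4320]
Step 3: x=[3.9193 11.6465 13.8547 20.2380] v=[-5.3235 3.6646 -3.0464 2.1581]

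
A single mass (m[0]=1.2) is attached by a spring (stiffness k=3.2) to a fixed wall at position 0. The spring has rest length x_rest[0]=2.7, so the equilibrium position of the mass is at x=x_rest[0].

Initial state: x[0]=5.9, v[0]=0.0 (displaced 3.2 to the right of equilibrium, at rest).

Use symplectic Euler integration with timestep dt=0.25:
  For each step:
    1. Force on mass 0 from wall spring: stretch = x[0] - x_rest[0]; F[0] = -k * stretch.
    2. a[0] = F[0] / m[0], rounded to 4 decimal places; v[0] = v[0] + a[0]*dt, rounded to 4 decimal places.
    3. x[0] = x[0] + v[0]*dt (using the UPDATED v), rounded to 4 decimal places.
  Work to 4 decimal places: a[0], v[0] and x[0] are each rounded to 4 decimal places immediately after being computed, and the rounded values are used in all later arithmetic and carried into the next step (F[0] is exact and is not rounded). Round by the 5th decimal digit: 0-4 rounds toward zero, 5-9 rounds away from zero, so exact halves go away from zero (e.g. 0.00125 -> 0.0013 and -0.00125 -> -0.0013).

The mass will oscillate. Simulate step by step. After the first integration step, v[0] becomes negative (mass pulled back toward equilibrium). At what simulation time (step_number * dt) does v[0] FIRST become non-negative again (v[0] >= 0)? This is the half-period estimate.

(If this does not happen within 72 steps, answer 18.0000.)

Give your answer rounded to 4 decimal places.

Step 0: x=[5.9000] v=[0.0000]
Step 1: x=[5.3667] v=[-2.1333]
Step 2: x=[4.3889] v=[-3.9111]
Step 3: x=[3.1297] v=[-5.0370]
Step 4: x=[1.7988] v=[-5.3235]
Step 5: x=[0.6181] v=[-4.7227]
Step 6: x=[-0.2156] v=[-3.3348]
Step 7: x=[-0.5634] v=[-1.3911]
Step 8: x=[-0.3673] v=[0.7845]
First v>=0 after going negative at step 8, time=2.0000

Answer: 2.0000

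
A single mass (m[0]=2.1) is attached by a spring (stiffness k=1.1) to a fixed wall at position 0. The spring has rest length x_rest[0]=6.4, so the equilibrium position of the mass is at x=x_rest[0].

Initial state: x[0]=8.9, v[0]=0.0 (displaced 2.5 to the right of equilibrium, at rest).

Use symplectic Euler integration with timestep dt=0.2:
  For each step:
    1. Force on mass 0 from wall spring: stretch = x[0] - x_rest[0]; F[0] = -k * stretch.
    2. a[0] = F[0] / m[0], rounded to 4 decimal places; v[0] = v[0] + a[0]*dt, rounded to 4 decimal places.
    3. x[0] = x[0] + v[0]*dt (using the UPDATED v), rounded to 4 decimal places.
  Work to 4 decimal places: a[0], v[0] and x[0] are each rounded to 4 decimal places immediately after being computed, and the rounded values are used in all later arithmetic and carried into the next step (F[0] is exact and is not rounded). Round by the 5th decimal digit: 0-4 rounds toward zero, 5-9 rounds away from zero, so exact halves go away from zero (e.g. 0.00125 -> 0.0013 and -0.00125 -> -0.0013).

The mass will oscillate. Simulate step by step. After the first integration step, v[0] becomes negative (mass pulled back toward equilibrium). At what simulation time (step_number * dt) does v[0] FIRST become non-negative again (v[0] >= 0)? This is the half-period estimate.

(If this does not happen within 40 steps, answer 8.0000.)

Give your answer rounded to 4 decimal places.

Answer: 4.4000

Derivation:
Step 0: x=[8.9000] v=[0.0000]
Step 1: x=[8.8476] v=[-0.2619]
Step 2: x=[8.7439] v=[-0.5183]
Step 3: x=[8.5911] v=[-0.7639]
Step 4: x=[8.3924] v=[-0.9934]
Step 5: x=[8.1520] v=[-1.2021]
Step 6: x=[7.8749] v=[-1.3856]
Step 7: x=[7.5669] v=[-1.5401]
Step 8: x=[7.2344] v=[-1.6623]
Step 9: x=[6.8845] v=[-1.7497]
Step 10: x=[6.5244] v=[-1.8005]
Step 11: x=[6.1617] v=[-1.8135]
Step 12: x=[5.8040] v=[-1.7885]
Step 13: x=[5.4588] v=[-1.7261]
Step 14: x=[5.1333] v=[-1.6275]
Step 15: x=[4.8343] v=[-1.4948]
Step 16: x=[4.5681] v=[-1.3308]
Step 17: x=[4.3403] v=[-1.1389]
Step 18: x=[4.1557] v=[-0.9231]
Step 19: x=[4.0181] v=[-0.6880]
Step 20: x=[3.9304] v=[-0.4385]
Step 21: x=[3.8944] v=[-0.1798]
Step 22: x=[3.9109] v=[0.0827]
First v>=0 after going negative at step 22, time=4.4000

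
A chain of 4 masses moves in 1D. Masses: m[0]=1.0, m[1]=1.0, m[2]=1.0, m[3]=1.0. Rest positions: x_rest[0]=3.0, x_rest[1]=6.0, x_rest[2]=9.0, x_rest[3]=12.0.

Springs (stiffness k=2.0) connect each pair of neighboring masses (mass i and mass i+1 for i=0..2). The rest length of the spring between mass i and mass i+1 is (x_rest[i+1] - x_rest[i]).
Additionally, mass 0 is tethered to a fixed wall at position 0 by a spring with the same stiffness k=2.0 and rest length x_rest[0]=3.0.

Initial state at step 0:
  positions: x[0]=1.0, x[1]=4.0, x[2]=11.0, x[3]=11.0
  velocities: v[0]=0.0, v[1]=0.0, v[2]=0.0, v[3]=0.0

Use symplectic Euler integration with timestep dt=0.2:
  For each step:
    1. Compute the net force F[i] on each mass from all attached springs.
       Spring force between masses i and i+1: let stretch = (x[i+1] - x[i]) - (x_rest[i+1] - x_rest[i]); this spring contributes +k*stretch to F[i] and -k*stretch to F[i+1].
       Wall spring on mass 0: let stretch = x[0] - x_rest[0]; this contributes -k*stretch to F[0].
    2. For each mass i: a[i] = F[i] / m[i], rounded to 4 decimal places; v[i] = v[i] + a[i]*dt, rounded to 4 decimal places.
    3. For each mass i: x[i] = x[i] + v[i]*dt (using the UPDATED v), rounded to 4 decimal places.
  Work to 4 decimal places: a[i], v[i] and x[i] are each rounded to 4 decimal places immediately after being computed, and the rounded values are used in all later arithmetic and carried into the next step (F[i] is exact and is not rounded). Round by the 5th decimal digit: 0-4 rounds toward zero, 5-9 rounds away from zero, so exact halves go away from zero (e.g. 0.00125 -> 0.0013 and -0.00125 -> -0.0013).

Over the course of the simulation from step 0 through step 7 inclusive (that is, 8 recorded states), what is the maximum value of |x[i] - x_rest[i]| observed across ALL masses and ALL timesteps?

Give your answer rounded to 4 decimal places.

Answer: 2.7883

Derivation:
Step 0: x=[1.0000 4.0000 11.0000 11.0000] v=[0.0000 0.0000 0.0000 0.0000]
Step 1: x=[1.1600 4.3200 10.4400 11.2400] v=[0.8000 1.6000 -2.8000 1.2000]
Step 2: x=[1.4800 4.8768 9.4544 11.6560] v=[1.6000 2.7840 -4.9280 2.0800]
Step 3: x=[1.9533 5.5281 8.2787 12.1359] v=[2.3667 3.2563 -5.8784 2.3994]
Step 4: x=[2.5564 6.1134 7.1915 12.5472] v=[3.0153 2.9266 -5.4358 2.0565]
Step 5: x=[3.2395 6.5004 6.4465 12.7700] v=[3.4155 1.9350 -3.7248 1.1142]
Step 6: x=[3.9243 6.6222 6.2117 12.7270] v=[3.4241 0.6091 -1.1738 -0.2152]
Step 7: x=[4.5110 6.4953 6.5310 12.4027] v=[2.9335 -0.6343 1.5965 -1.6213]
Max displacement = 2.7883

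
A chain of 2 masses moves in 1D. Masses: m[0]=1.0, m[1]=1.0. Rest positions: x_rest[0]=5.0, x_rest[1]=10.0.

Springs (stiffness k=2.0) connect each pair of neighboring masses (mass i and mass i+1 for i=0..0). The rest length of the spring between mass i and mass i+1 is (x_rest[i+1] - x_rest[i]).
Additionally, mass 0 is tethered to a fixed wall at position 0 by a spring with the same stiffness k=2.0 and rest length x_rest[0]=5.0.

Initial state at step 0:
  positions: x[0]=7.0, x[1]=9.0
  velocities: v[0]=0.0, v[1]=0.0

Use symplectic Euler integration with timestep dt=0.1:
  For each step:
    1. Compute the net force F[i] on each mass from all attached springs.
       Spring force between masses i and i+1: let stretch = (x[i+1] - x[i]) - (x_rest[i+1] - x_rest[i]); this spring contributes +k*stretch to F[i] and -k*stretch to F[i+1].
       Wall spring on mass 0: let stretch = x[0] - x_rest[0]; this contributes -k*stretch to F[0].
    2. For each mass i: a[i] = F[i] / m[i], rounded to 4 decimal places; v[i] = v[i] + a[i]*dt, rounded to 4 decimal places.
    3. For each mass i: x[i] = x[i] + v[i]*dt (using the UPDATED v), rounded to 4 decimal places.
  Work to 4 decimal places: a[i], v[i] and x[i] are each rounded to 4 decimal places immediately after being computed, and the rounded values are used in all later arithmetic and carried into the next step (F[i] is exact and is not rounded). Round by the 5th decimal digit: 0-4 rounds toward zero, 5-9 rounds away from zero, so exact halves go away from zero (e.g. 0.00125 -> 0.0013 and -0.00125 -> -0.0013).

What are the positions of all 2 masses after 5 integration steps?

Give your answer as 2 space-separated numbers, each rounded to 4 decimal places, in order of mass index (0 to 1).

Answer: 5.6745 9.7927

Derivation:
Step 0: x=[7.0000 9.0000] v=[0.0000 0.0000]
Step 1: x=[6.9000 9.0600] v=[-1.0000 0.6000]
Step 2: x=[6.7052 9.1768] v=[-1.9480 1.1680]
Step 3: x=[6.4257 9.3442] v=[-2.7947 1.6737]
Step 4: x=[6.0761 9.5532] v=[-3.4961 2.0900]
Step 5: x=[5.6745 9.7927] v=[-4.0159 2.3946]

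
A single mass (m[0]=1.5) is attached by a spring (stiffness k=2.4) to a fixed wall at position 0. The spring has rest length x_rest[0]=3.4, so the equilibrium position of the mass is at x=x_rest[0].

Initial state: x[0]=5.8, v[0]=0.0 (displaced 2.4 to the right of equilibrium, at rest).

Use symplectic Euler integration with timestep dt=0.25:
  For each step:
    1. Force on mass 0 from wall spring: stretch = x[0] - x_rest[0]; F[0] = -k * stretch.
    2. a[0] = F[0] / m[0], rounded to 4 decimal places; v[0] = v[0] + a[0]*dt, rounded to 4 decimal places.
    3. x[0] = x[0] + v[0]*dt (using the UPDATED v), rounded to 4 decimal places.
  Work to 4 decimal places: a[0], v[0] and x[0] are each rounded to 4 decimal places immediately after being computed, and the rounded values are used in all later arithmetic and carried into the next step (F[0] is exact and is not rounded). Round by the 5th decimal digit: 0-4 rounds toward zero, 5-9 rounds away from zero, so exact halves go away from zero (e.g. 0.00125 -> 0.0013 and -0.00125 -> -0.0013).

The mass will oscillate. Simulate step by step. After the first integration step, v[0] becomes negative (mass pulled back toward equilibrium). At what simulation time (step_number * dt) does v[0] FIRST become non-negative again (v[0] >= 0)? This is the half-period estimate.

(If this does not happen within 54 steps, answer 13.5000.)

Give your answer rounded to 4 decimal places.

Step 0: x=[5.8000] v=[0.0000]
Step 1: x=[5.5600] v=[-0.9600]
Step 2: x=[5.1040] v=[-1.8240]
Step 3: x=[4.4776] v=[-2.5056]
Step 4: x=[3.7434] v=[-2.9367]
Step 5: x=[2.9749] v=[-3.0741]
Step 6: x=[2.2489] v=[-2.9041]
Step 7: x=[1.6380] v=[-2.4437]
Step 8: x=[1.2033] v=[-1.7389]
Step 9: x=[0.9883] v=[-0.8602]
Step 10: x=[1.0144] v=[0.1045]
First v>=0 after going negative at step 10, time=2.5000

Answer: 2.5000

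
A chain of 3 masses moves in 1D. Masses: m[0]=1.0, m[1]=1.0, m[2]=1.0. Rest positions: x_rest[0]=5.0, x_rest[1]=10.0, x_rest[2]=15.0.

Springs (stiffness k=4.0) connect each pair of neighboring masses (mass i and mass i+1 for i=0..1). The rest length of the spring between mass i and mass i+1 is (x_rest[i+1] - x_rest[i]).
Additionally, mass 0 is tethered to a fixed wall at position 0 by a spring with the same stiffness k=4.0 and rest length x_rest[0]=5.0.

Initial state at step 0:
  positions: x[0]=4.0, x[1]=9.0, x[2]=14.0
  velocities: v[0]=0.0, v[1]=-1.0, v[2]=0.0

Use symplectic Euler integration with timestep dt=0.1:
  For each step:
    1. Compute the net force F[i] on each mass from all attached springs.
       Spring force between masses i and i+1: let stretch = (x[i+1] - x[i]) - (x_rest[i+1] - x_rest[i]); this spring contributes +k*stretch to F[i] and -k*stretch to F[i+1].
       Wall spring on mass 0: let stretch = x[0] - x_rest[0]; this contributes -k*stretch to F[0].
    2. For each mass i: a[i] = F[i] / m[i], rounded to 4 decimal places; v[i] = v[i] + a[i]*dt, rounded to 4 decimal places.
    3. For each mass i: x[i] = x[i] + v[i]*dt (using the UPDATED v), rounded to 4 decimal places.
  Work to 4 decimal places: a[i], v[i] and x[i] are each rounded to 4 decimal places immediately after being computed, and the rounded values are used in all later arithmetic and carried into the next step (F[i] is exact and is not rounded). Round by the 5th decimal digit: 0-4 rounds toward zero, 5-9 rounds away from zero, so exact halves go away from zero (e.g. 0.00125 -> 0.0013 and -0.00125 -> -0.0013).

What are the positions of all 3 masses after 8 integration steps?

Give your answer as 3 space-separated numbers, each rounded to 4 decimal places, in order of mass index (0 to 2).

Step 0: x=[4.0000 9.0000 14.0000] v=[0.0000 -1.0000 0.0000]
Step 1: x=[4.0400 8.9000 14.0000] v=[0.4000 -1.0000 0.0000]
Step 2: x=[4.1128 8.8096 13.9960] v=[0.7280 -0.9040 -0.0400]
Step 3: x=[4.2090 8.7388 13.9845] v=[0.9616 -0.7082 -0.1146]
Step 4: x=[4.3180 8.6966 13.9632] v=[1.0899 -0.4218 -0.2129]
Step 5: x=[4.4294 8.6899 13.9313] v=[1.1141 -0.0666 -0.3195]
Step 6: x=[4.5341 8.7225 13.8897] v=[1.0465 0.3258 -0.4161]
Step 7: x=[4.6249 8.7942 13.8414] v=[0.9082 0.7173 -0.4830]
Step 8: x=[4.6975 8.9011 13.7912] v=[0.7260 1.0685 -0.5019]

Answer: 4.6975 8.9011 13.7912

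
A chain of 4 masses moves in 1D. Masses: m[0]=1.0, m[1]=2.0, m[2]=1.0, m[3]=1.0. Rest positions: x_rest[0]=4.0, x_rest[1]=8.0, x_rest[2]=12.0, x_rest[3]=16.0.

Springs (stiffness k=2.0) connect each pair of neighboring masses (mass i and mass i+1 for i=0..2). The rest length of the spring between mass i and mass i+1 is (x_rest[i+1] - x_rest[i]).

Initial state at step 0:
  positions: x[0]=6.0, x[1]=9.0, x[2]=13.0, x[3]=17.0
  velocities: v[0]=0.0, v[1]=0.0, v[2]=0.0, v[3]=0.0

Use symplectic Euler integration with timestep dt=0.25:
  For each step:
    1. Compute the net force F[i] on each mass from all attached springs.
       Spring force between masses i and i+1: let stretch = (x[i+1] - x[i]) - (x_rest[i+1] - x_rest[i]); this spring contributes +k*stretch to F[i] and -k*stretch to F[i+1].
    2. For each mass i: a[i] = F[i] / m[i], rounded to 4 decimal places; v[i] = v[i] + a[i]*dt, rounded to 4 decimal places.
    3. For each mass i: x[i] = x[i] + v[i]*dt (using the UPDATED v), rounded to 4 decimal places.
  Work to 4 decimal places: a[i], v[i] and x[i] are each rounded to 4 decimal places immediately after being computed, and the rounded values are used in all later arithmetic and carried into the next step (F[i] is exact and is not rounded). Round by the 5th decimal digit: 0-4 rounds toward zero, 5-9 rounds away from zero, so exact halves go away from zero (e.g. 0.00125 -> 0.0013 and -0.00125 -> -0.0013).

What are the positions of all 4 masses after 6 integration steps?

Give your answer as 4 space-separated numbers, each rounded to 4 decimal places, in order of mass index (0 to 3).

Step 0: x=[6.0000 9.0000 13.0000 17.0000] v=[0.0000 0.0000 0.0000 0.0000]
Step 1: x=[5.8750 9.0625 13.0000 17.0000] v=[-0.5000 0.2500 0.0000 0.0000]
Step 2: x=[5.6484 9.1719 13.0078 17.0000] v=[-0.9063 0.4375 0.0313 0.0000]
Step 3: x=[5.3623 9.3008 13.0352 17.0010] v=[-1.1446 0.5156 0.1095 0.0039]
Step 4: x=[5.0685 9.4170 13.0915 17.0063] v=[-1.1754 0.4646 0.2252 0.0210]
Step 5: x=[4.8182 9.4910 13.1779 17.0222] v=[-1.0012 0.2961 0.3454 0.0636]
Step 6: x=[4.6520 9.5034 13.2839 17.0576] v=[-0.6648 0.0496 0.4241 0.1415]

Answer: 4.6520 9.5034 13.2839 17.0576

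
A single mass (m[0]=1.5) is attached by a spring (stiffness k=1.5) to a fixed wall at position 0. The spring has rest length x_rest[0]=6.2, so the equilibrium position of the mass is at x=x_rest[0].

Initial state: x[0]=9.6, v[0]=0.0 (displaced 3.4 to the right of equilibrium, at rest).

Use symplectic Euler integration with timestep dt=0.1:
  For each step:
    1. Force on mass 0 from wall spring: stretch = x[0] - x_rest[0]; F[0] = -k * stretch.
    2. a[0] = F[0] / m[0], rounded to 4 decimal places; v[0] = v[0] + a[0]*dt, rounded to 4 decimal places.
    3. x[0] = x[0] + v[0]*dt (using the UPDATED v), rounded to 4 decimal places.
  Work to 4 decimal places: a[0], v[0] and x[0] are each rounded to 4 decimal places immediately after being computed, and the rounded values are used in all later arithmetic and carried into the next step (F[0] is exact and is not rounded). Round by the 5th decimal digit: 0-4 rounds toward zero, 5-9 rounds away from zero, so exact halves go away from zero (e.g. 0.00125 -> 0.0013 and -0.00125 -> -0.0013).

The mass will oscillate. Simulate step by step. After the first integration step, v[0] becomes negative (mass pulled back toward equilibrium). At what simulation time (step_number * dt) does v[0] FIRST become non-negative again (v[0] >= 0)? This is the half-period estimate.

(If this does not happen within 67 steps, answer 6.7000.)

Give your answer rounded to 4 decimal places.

Step 0: x=[9.6000] v=[0.0000]
Step 1: x=[9.5660] v=[-0.3400]
Step 2: x=[9.4983] v=[-0.6766]
Step 3: x=[9.3977] v=[-1.0064]
Step 4: x=[9.2651] v=[-1.3262]
Step 5: x=[9.1018] v=[-1.6327]
Step 6: x=[8.9095] v=[-1.9229]
Step 7: x=[8.6901] v=[-2.1939]
Step 8: x=[8.4458] v=[-2.4429]
Step 9: x=[8.1791] v=[-2.6675]
Step 10: x=[7.8926] v=[-2.8654]
Step 11: x=[7.5891] v=[-3.0347]
Step 12: x=[7.2717] v=[-3.1736]
Step 13: x=[6.9436] v=[-3.2808]
Step 14: x=[6.6081] v=[-3.3552]
Step 15: x=[6.2685] v=[-3.3960]
Step 16: x=[5.9282] v=[-3.4029]
Step 17: x=[5.5906] v=[-3.3757]
Step 18: x=[5.2591] v=[-3.3148]
Step 19: x=[4.9370] v=[-3.2207]
Step 20: x=[4.6276] v=[-3.0944]
Step 21: x=[4.3339] v=[-2.9372]
Step 22: x=[4.0588] v=[-2.7506]
Step 23: x=[3.8052] v=[-2.5365]
Step 24: x=[3.5755] v=[-2.2970]
Step 25: x=[3.3720] v=[-2.0346]
Step 26: x=[3.1968] v=[-1.7518]
Step 27: x=[3.0517] v=[-1.4515]
Step 28: x=[2.9380] v=[-1.1367]
Step 29: x=[2.8570] v=[-0.8105]
Step 30: x=[2.8094] v=[-0.4762]
Step 31: x=[2.7957] v=[-0.1371]
Step 32: x=[2.8160] v=[0.2033]
First v>=0 after going negative at step 32, time=3.2000

Answer: 3.2000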